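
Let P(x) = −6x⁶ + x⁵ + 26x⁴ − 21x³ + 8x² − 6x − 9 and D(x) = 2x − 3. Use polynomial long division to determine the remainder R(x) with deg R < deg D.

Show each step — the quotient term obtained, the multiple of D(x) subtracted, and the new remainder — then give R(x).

Step 1: lead(−6x⁶ + x⁵ + 26x⁴ − 21x³ + 8x² − 6x − 9) ÷ lead(D) = −6x⁶ ÷ 2x = −3x⁵. Subtract (−3x⁵)·D = −6x⁶ + 9x⁵. Remainder: −8x⁵ + 26x⁴ − 21x³ + 8x² − 6x − 9.
Step 2: lead(−8x⁵ + 26x⁴ − 21x³ + 8x² − 6x − 9) ÷ lead(D) = −8x⁵ ÷ 2x = −4x⁴. Subtract (−4x⁴)·D = −8x⁵ + 12x⁴. Remainder: 14x⁴ − 21x³ + 8x² − 6x − 9.
Step 3: lead(14x⁴ − 21x³ + 8x² − 6x − 9) ÷ lead(D) = 14x⁴ ÷ 2x = 7x³. Subtract (7x³)·D = 14x⁴ − 21x³. Remainder: 8x² − 6x − 9.
Step 4: lead(8x² − 6x − 9) ÷ lead(D) = 8x² ÷ 2x = 4x. Subtract (4x)·D = 8x² − 12x. Remainder: 6x − 9.
Step 5: lead(6x − 9) ÷ lead(D) = 6x ÷ 2x = 3. Subtract (3)·D = 6x − 9. Remainder: 0.

R(x) = 0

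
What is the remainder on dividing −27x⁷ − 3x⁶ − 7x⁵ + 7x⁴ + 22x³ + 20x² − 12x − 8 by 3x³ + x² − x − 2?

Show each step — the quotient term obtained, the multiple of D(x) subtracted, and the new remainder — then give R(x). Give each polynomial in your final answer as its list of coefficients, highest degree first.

Step 1: lead(−27x⁷ − 3x⁶ − 7x⁵ + 7x⁴ + 22x³ + 20x² − 12x − 8) ÷ lead(D) = −27x⁷ ÷ 3x³ = −9x⁴. Subtract (−9x⁴)·D = −27x⁷ − 9x⁶ + 9x⁵ + 18x⁴. Remainder: 6x⁶ − 16x⁵ − 11x⁴ + 22x³ + 20x² − 12x − 8.
Step 2: lead(6x⁶ − 16x⁵ − 11x⁴ + 22x³ + 20x² − 12x − 8) ÷ lead(D) = 6x⁶ ÷ 3x³ = 2x³. Subtract (2x³)·D = 6x⁶ + 2x⁵ − 2x⁴ − 4x³. Remainder: −18x⁵ − 9x⁴ + 26x³ + 20x² − 12x − 8.
Step 3: lead(−18x⁵ − 9x⁴ + 26x³ + 20x² − 12x − 8) ÷ lead(D) = −18x⁵ ÷ 3x³ = −6x². Subtract (−6x²)·D = −18x⁵ − 6x⁴ + 6x³ + 12x². Remainder: −3x⁴ + 20x³ + 8x² − 12x − 8.
Step 4: lead(−3x⁴ + 20x³ + 8x² − 12x − 8) ÷ lead(D) = −3x⁴ ÷ 3x³ = −x. Subtract (−x)·D = −3x⁴ − x³ + x² + 2x. Remainder: 21x³ + 7x² − 14x − 8.
Step 5: lead(21x³ + 7x² − 14x − 8) ÷ lead(D) = 21x³ ÷ 3x³ = 7. Subtract (7)·D = 21x³ + 7x² − 7x − 14. Remainder: −7x + 6.

R = [-7, 6]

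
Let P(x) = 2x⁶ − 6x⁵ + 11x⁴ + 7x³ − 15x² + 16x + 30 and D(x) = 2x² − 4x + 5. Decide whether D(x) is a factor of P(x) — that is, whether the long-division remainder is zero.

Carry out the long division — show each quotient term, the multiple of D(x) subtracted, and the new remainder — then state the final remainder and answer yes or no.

Step 1: lead(2x⁶ − 6x⁵ + 11x⁴ + 7x³ − 15x² + 16x + 30) ÷ lead(D) = 2x⁶ ÷ 2x² = x⁴. Subtract (x⁴)·D = 2x⁶ − 4x⁵ + 5x⁴. Remainder: −2x⁵ + 6x⁴ + 7x³ − 15x² + 16x + 30.
Step 2: lead(−2x⁵ + 6x⁴ + 7x³ − 15x² + 16x + 30) ÷ lead(D) = −2x⁵ ÷ 2x² = −x³. Subtract (−x³)·D = −2x⁵ + 4x⁴ − 5x³. Remainder: 2x⁴ + 12x³ − 15x² + 16x + 30.
Step 3: lead(2x⁴ + 12x³ − 15x² + 16x + 30) ÷ lead(D) = 2x⁴ ÷ 2x² = x². Subtract (x²)·D = 2x⁴ − 4x³ + 5x². Remainder: 16x³ − 20x² + 16x + 30.
Step 4: lead(16x³ − 20x² + 16x + 30) ÷ lead(D) = 16x³ ÷ 2x² = 8x. Subtract (8x)·D = 16x³ − 32x² + 40x. Remainder: 12x² − 24x + 30.
Step 5: lead(12x² − 24x + 30) ÷ lead(D) = 12x² ÷ 2x² = 6. Subtract (6)·D = 12x² − 24x + 30. Remainder: 0.

R(x) = 0, so D(x) is a factor of P(x). yes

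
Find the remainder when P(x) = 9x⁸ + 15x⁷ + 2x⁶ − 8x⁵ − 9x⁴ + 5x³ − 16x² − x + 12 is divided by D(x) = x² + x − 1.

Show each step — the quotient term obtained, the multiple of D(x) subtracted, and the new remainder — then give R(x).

R(x) = 2x + 4

Step 1: lead(9x⁸ + 15x⁷ + 2x⁶ − 8x⁵ − 9x⁴ + 5x³ − 16x² − x + 12) ÷ lead(D) = 9x⁸ ÷ x² = 9x⁶. Subtract (9x⁶)·D = 9x⁸ + 9x⁷ − 9x⁶. Remainder: 6x⁷ + 11x⁶ − 8x⁵ − 9x⁴ + 5x³ − 16x² − x + 12.
Step 2: lead(6x⁷ + 11x⁶ − 8x⁵ − 9x⁴ + 5x³ − 16x² − x + 12) ÷ lead(D) = 6x⁷ ÷ x² = 6x⁵. Subtract (6x⁵)·D = 6x⁷ + 6x⁶ − 6x⁵. Remainder: 5x⁶ − 2x⁵ − 9x⁴ + 5x³ − 16x² − x + 12.
Step 3: lead(5x⁶ − 2x⁵ − 9x⁴ + 5x³ − 16x² − x + 12) ÷ lead(D) = 5x⁶ ÷ x² = 5x⁴. Subtract (5x⁴)·D = 5x⁶ + 5x⁵ − 5x⁴. Remainder: −7x⁵ − 4x⁴ + 5x³ − 16x² − x + 12.
Step 4: lead(−7x⁵ − 4x⁴ + 5x³ − 16x² − x + 12) ÷ lead(D) = −7x⁵ ÷ x² = −7x³. Subtract (−7x³)·D = −7x⁵ − 7x⁴ + 7x³. Remainder: 3x⁴ − 2x³ − 16x² − x + 12.
Step 5: lead(3x⁴ − 2x³ − 16x² − x + 12) ÷ lead(D) = 3x⁴ ÷ x² = 3x². Subtract (3x²)·D = 3x⁴ + 3x³ − 3x². Remainder: −5x³ − 13x² − x + 12.
Step 6: lead(−5x³ − 13x² − x + 12) ÷ lead(D) = −5x³ ÷ x² = −5x. Subtract (−5x)·D = −5x³ − 5x² + 5x. Remainder: −8x² − 6x + 12.
Step 7: lead(−8x² − 6x + 12) ÷ lead(D) = −8x² ÷ x² = −8. Subtract (−8)·D = −8x² − 8x + 8. Remainder: 2x + 4.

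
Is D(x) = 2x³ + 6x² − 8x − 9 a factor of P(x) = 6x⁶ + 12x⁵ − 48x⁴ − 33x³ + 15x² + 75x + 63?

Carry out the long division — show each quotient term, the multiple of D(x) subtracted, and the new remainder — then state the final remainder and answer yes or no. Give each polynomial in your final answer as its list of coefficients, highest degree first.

R = [9], so D(x) is not a factor of P(x). no

Step 1: lead(6x⁶ + 12x⁵ − 48x⁴ − 33x³ + 15x² + 75x + 63) ÷ lead(D) = 6x⁶ ÷ 2x³ = 3x³. Subtract (3x³)·D = 6x⁶ + 18x⁵ − 24x⁴ − 27x³. Remainder: −6x⁵ − 24x⁴ − 6x³ + 15x² + 75x + 63.
Step 2: lead(−6x⁵ − 24x⁴ − 6x³ + 15x² + 75x + 63) ÷ lead(D) = −6x⁵ ÷ 2x³ = −3x². Subtract (−3x²)·D = −6x⁵ − 18x⁴ + 24x³ + 27x². Remainder: −6x⁴ − 30x³ − 12x² + 75x + 63.
Step 3: lead(−6x⁴ − 30x³ − 12x² + 75x + 63) ÷ lead(D) = −6x⁴ ÷ 2x³ = −3x. Subtract (−3x)·D = −6x⁴ − 18x³ + 24x² + 27x. Remainder: −12x³ − 36x² + 48x + 63.
Step 4: lead(−12x³ − 36x² + 48x + 63) ÷ lead(D) = −12x³ ÷ 2x³ = −6. Subtract (−6)·D = −12x³ − 36x² + 48x + 54. Remainder: 9.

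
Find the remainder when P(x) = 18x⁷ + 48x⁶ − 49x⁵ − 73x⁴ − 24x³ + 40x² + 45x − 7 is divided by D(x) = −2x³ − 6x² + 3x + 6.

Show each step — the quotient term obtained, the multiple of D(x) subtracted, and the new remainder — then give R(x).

Step 1: lead(18x⁷ + 48x⁶ − 49x⁵ − 73x⁴ − 24x³ + 40x² + 45x − 7) ÷ lead(D) = 18x⁷ ÷ −2x³ = −9x⁴. Subtract (−9x⁴)·D = 18x⁷ + 54x⁶ − 27x⁵ − 54x⁴. Remainder: −6x⁶ − 22x⁵ − 19x⁴ − 24x³ + 40x² + 45x − 7.
Step 2: lead(−6x⁶ − 22x⁵ − 19x⁴ − 24x³ + 40x² + 45x − 7) ÷ lead(D) = −6x⁶ ÷ −2x³ = 3x³. Subtract (3x³)·D = −6x⁶ − 18x⁵ + 9x⁴ + 18x³. Remainder: −4x⁵ − 28x⁴ − 42x³ + 40x² + 45x − 7.
Step 3: lead(−4x⁵ − 28x⁴ − 42x³ + 40x² + 45x − 7) ÷ lead(D) = −4x⁵ ÷ −2x³ = 2x². Subtract (2x²)·D = −4x⁵ − 12x⁴ + 6x³ + 12x². Remainder: −16x⁴ − 48x³ + 28x² + 45x − 7.
Step 4: lead(−16x⁴ − 48x³ + 28x² + 45x − 7) ÷ lead(D) = −16x⁴ ÷ −2x³ = 8x. Subtract (8x)·D = −16x⁴ − 48x³ + 24x² + 48x. Remainder: 4x² − 3x − 7.

R(x) = 4x² − 3x − 7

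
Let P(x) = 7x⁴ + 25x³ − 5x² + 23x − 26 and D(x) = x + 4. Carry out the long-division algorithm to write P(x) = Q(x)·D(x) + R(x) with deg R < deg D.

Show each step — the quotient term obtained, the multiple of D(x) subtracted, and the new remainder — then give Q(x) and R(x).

Q(x) = 7x³ − 3x² + 7x − 5; R(x) = −6

Step 1: lead(7x⁴ + 25x³ − 5x² + 23x − 26) ÷ lead(D) = 7x⁴ ÷ x = 7x³. Subtract (7x³)·D = 7x⁴ + 28x³. Remainder: −3x³ − 5x² + 23x − 26.
Step 2: lead(−3x³ − 5x² + 23x − 26) ÷ lead(D) = −3x³ ÷ x = −3x². Subtract (−3x²)·D = −3x³ − 12x². Remainder: 7x² + 23x − 26.
Step 3: lead(7x² + 23x − 26) ÷ lead(D) = 7x² ÷ x = 7x. Subtract (7x)·D = 7x² + 28x. Remainder: −5x − 26.
Step 4: lead(−5x − 26) ÷ lead(D) = −5x ÷ x = −5. Subtract (−5)·D = −5x − 20. Remainder: −6.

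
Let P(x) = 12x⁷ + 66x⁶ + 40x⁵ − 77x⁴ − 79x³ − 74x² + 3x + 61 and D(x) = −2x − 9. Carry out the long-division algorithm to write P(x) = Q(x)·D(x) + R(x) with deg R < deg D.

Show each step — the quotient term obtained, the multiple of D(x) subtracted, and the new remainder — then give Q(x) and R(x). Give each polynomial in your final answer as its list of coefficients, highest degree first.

Step 1: lead(12x⁷ + 66x⁶ + 40x⁵ − 77x⁴ − 79x³ − 74x² + 3x + 61) ÷ lead(D) = 12x⁷ ÷ −2x = −6x⁶. Subtract (−6x⁶)·D = 12x⁷ + 54x⁶. Remainder: 12x⁶ + 40x⁵ − 77x⁴ − 79x³ − 74x² + 3x + 61.
Step 2: lead(12x⁶ + 40x⁵ − 77x⁴ − 79x³ − 74x² + 3x + 61) ÷ lead(D) = 12x⁶ ÷ −2x = −6x⁵. Subtract (−6x⁵)·D = 12x⁶ + 54x⁵. Remainder: −14x⁵ − 77x⁴ − 79x³ − 74x² + 3x + 61.
Step 3: lead(−14x⁵ − 77x⁴ − 79x³ − 74x² + 3x + 61) ÷ lead(D) = −14x⁵ ÷ −2x = 7x⁴. Subtract (7x⁴)·D = −14x⁵ − 63x⁴. Remainder: −14x⁴ − 79x³ − 74x² + 3x + 61.
Step 4: lead(−14x⁴ − 79x³ − 74x² + 3x + 61) ÷ lead(D) = −14x⁴ ÷ −2x = 7x³. Subtract (7x³)·D = −14x⁴ − 63x³. Remainder: −16x³ − 74x² + 3x + 61.
Step 5: lead(−16x³ − 74x² + 3x + 61) ÷ lead(D) = −16x³ ÷ −2x = 8x². Subtract (8x²)·D = −16x³ − 72x². Remainder: −2x² + 3x + 61.
Step 6: lead(−2x² + 3x + 61) ÷ lead(D) = −2x² ÷ −2x = x. Subtract (x)·D = −2x² − 9x. Remainder: 12x + 61.
Step 7: lead(12x + 61) ÷ lead(D) = 12x ÷ −2x = −6. Subtract (−6)·D = 12x + 54. Remainder: 7.

Q = [-6, -6, 7, 7, 8, 1, -6]; R = [7]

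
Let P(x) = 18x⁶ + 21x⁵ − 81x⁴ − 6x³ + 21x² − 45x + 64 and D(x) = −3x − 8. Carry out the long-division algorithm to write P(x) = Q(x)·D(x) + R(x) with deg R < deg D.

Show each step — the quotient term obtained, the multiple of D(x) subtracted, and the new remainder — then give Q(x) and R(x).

Q(x) = −6x⁵ + 9x⁴ + 3x³ − 6x² + 9x − 9; R(x) = −8

Step 1: lead(18x⁶ + 21x⁵ − 81x⁴ − 6x³ + 21x² − 45x + 64) ÷ lead(D) = 18x⁶ ÷ −3x = −6x⁵. Subtract (−6x⁵)·D = 18x⁶ + 48x⁵. Remainder: −27x⁵ − 81x⁴ − 6x³ + 21x² − 45x + 64.
Step 2: lead(−27x⁵ − 81x⁴ − 6x³ + 21x² − 45x + 64) ÷ lead(D) = −27x⁵ ÷ −3x = 9x⁴. Subtract (9x⁴)·D = −27x⁵ − 72x⁴. Remainder: −9x⁴ − 6x³ + 21x² − 45x + 64.
Step 3: lead(−9x⁴ − 6x³ + 21x² − 45x + 64) ÷ lead(D) = −9x⁴ ÷ −3x = 3x³. Subtract (3x³)·D = −9x⁴ − 24x³. Remainder: 18x³ + 21x² − 45x + 64.
Step 4: lead(18x³ + 21x² − 45x + 64) ÷ lead(D) = 18x³ ÷ −3x = −6x². Subtract (−6x²)·D = 18x³ + 48x². Remainder: −27x² − 45x + 64.
Step 5: lead(−27x² − 45x + 64) ÷ lead(D) = −27x² ÷ −3x = 9x. Subtract (9x)·D = −27x² − 72x. Remainder: 27x + 64.
Step 6: lead(27x + 64) ÷ lead(D) = 27x ÷ −3x = −9. Subtract (−9)·D = 27x + 72. Remainder: −8.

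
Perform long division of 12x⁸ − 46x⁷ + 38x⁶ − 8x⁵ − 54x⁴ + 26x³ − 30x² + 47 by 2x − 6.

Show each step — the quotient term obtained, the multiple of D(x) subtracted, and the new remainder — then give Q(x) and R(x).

Step 1: lead(12x⁸ − 46x⁷ + 38x⁶ − 8x⁵ − 54x⁴ + 26x³ − 30x² + 47) ÷ lead(D) = 12x⁸ ÷ 2x = 6x⁷. Subtract (6x⁷)·D = 12x⁸ − 36x⁷. Remainder: −10x⁷ + 38x⁶ − 8x⁵ − 54x⁴ + 26x³ − 30x² + 47.
Step 2: lead(−10x⁷ + 38x⁶ − 8x⁵ − 54x⁴ + 26x³ − 30x² + 47) ÷ lead(D) = −10x⁷ ÷ 2x = −5x⁶. Subtract (−5x⁶)·D = −10x⁷ + 30x⁶. Remainder: 8x⁶ − 8x⁵ − 54x⁴ + 26x³ − 30x² + 47.
Step 3: lead(8x⁶ − 8x⁵ − 54x⁴ + 26x³ − 30x² + 47) ÷ lead(D) = 8x⁶ ÷ 2x = 4x⁵. Subtract (4x⁵)·D = 8x⁶ − 24x⁵. Remainder: 16x⁵ − 54x⁴ + 26x³ − 30x² + 47.
Step 4: lead(16x⁵ − 54x⁴ + 26x³ − 30x² + 47) ÷ lead(D) = 16x⁵ ÷ 2x = 8x⁴. Subtract (8x⁴)·D = 16x⁵ − 48x⁴. Remainder: −6x⁴ + 26x³ − 30x² + 47.
Step 5: lead(−6x⁴ + 26x³ − 30x² + 47) ÷ lead(D) = −6x⁴ ÷ 2x = −3x³. Subtract (−3x³)·D = −6x⁴ + 18x³. Remainder: 8x³ − 30x² + 47.
Step 6: lead(8x³ − 30x² + 47) ÷ lead(D) = 8x³ ÷ 2x = 4x². Subtract (4x²)·D = 8x³ − 24x². Remainder: −6x² + 47.
Step 7: lead(−6x² + 47) ÷ lead(D) = −6x² ÷ 2x = −3x. Subtract (−3x)·D = −6x² + 18x. Remainder: −18x + 47.
Step 8: lead(−18x + 47) ÷ lead(D) = −18x ÷ 2x = −9. Subtract (−9)·D = −18x + 54. Remainder: −7.

Q(x) = 6x⁷ − 5x⁶ + 4x⁵ + 8x⁴ − 3x³ + 4x² − 3x − 9; R(x) = −7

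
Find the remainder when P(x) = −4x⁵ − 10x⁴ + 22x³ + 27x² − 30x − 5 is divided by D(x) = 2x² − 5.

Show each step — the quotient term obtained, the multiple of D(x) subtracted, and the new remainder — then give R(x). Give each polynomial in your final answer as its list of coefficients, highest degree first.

Step 1: lead(−4x⁵ − 10x⁴ + 22x³ + 27x² − 30x − 5) ÷ lead(D) = −4x⁵ ÷ 2x² = −2x³. Subtract (−2x³)·D = −4x⁵ + 10x³. Remainder: −10x⁴ + 12x³ + 27x² − 30x − 5.
Step 2: lead(−10x⁴ + 12x³ + 27x² − 30x − 5) ÷ lead(D) = −10x⁴ ÷ 2x² = −5x². Subtract (−5x²)·D = −10x⁴ + 25x². Remainder: 12x³ + 2x² − 30x − 5.
Step 3: lead(12x³ + 2x² − 30x − 5) ÷ lead(D) = 12x³ ÷ 2x² = 6x. Subtract (6x)·D = 12x³ − 30x. Remainder: 2x² − 5.
Step 4: lead(2x² − 5) ÷ lead(D) = 2x² ÷ 2x² = 1. Subtract (1)·D = 2x² − 5. Remainder: 0.

R = [0]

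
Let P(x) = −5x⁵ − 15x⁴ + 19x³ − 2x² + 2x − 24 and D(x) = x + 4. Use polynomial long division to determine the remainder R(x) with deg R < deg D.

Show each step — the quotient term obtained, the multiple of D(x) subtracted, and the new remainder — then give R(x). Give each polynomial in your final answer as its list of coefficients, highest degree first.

Step 1: lead(−5x⁵ − 15x⁴ + 19x³ − 2x² + 2x − 24) ÷ lead(D) = −5x⁵ ÷ x = −5x⁴. Subtract (−5x⁴)·D = −5x⁵ − 20x⁴. Remainder: 5x⁴ + 19x³ − 2x² + 2x − 24.
Step 2: lead(5x⁴ + 19x³ − 2x² + 2x − 24) ÷ lead(D) = 5x⁴ ÷ x = 5x³. Subtract (5x³)·D = 5x⁴ + 20x³. Remainder: −x³ − 2x² + 2x − 24.
Step 3: lead(−x³ − 2x² + 2x − 24) ÷ lead(D) = −x³ ÷ x = −x². Subtract (−x²)·D = −x³ − 4x². Remainder: 2x² + 2x − 24.
Step 4: lead(2x² + 2x − 24) ÷ lead(D) = 2x² ÷ x = 2x. Subtract (2x)·D = 2x² + 8x. Remainder: −6x − 24.
Step 5: lead(−6x − 24) ÷ lead(D) = −6x ÷ x = −6. Subtract (−6)·D = −6x − 24. Remainder: 0.

R = [0]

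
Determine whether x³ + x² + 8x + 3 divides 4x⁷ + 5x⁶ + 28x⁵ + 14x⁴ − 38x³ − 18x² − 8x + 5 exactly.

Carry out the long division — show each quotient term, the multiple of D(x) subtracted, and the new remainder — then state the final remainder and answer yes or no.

Step 1: lead(4x⁷ + 5x⁶ + 28x⁵ + 14x⁴ − 38x³ − 18x² − 8x + 5) ÷ lead(D) = 4x⁷ ÷ x³ = 4x⁴. Subtract (4x⁴)·D = 4x⁷ + 4x⁶ + 32x⁵ + 12x⁴. Remainder: x⁶ − 4x⁵ + 2x⁴ − 38x³ − 18x² − 8x + 5.
Step 2: lead(x⁶ − 4x⁵ + 2x⁴ − 38x³ − 18x² − 8x + 5) ÷ lead(D) = x⁶ ÷ x³ = x³. Subtract (x³)·D = x⁶ + x⁵ + 8x⁴ + 3x³. Remainder: −5x⁵ − 6x⁴ − 41x³ − 18x² − 8x + 5.
Step 3: lead(−5x⁵ − 6x⁴ − 41x³ − 18x² − 8x + 5) ÷ lead(D) = −5x⁵ ÷ x³ = −5x². Subtract (−5x²)·D = −5x⁵ − 5x⁴ − 40x³ − 15x². Remainder: −x⁴ − x³ − 3x² − 8x + 5.
Step 4: lead(−x⁴ − x³ − 3x² − 8x + 5) ÷ lead(D) = −x⁴ ÷ x³ = −x. Subtract (−x)·D = −x⁴ − x³ − 8x² − 3x. Remainder: 5x² − 5x + 5.

R(x) = 5x² − 5x + 5, so D(x) is not a factor of P(x). no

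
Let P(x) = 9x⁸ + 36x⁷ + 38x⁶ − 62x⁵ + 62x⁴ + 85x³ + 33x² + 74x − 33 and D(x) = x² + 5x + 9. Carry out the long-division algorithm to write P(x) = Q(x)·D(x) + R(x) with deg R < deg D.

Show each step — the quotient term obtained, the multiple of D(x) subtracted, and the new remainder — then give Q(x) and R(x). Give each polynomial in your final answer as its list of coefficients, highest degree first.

Q = [9, -9, 2, 9, -1, 9, -3]; R = [8, -6]

Step 1: lead(9x⁸ + 36x⁷ + 38x⁶ − 62x⁵ + 62x⁴ + 85x³ + 33x² + 74x − 33) ÷ lead(D) = 9x⁸ ÷ x² = 9x⁶. Subtract (9x⁶)·D = 9x⁸ + 45x⁷ + 81x⁶. Remainder: −9x⁷ − 43x⁶ − 62x⁵ + 62x⁴ + 85x³ + 33x² + 74x − 33.
Step 2: lead(−9x⁷ − 43x⁶ − 62x⁵ + 62x⁴ + 85x³ + 33x² + 74x − 33) ÷ lead(D) = −9x⁷ ÷ x² = −9x⁵. Subtract (−9x⁵)·D = −9x⁷ − 45x⁶ − 81x⁵. Remainder: 2x⁶ + 19x⁵ + 62x⁴ + 85x³ + 33x² + 74x − 33.
Step 3: lead(2x⁶ + 19x⁵ + 62x⁴ + 85x³ + 33x² + 74x − 33) ÷ lead(D) = 2x⁶ ÷ x² = 2x⁴. Subtract (2x⁴)·D = 2x⁶ + 10x⁵ + 18x⁴. Remainder: 9x⁵ + 44x⁴ + 85x³ + 33x² + 74x − 33.
Step 4: lead(9x⁵ + 44x⁴ + 85x³ + 33x² + 74x − 33) ÷ lead(D) = 9x⁵ ÷ x² = 9x³. Subtract (9x³)·D = 9x⁵ + 45x⁴ + 81x³. Remainder: −x⁴ + 4x³ + 33x² + 74x − 33.
Step 5: lead(−x⁴ + 4x³ + 33x² + 74x − 33) ÷ lead(D) = −x⁴ ÷ x² = −x². Subtract (−x²)·D = −x⁴ − 5x³ − 9x². Remainder: 9x³ + 42x² + 74x − 33.
Step 6: lead(9x³ + 42x² + 74x − 33) ÷ lead(D) = 9x³ ÷ x² = 9x. Subtract (9x)·D = 9x³ + 45x² + 81x. Remainder: −3x² − 7x − 33.
Step 7: lead(−3x² − 7x − 33) ÷ lead(D) = −3x² ÷ x² = −3. Subtract (−3)·D = −3x² − 15x − 27. Remainder: 8x − 6.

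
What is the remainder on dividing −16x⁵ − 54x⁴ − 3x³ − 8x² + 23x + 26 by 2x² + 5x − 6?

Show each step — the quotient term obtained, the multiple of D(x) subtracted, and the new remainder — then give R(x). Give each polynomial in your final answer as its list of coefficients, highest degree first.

Step 1: lead(−16x⁵ − 54x⁴ − 3x³ − 8x² + 23x + 26) ÷ lead(D) = −16x⁵ ÷ 2x² = −8x³. Subtract (−8x³)·D = −16x⁵ − 40x⁴ + 48x³. Remainder: −14x⁴ − 51x³ − 8x² + 23x + 26.
Step 2: lead(−14x⁴ − 51x³ − 8x² + 23x + 26) ÷ lead(D) = −14x⁴ ÷ 2x² = −7x². Subtract (−7x²)·D = −14x⁴ − 35x³ + 42x². Remainder: −16x³ − 50x² + 23x + 26.
Step 3: lead(−16x³ − 50x² + 23x + 26) ÷ lead(D) = −16x³ ÷ 2x² = −8x. Subtract (−8x)·D = −16x³ − 40x² + 48x. Remainder: −10x² − 25x + 26.
Step 4: lead(−10x² − 25x + 26) ÷ lead(D) = −10x² ÷ 2x² = −5. Subtract (−5)·D = −10x² − 25x + 30. Remainder: −4.

R = [-4]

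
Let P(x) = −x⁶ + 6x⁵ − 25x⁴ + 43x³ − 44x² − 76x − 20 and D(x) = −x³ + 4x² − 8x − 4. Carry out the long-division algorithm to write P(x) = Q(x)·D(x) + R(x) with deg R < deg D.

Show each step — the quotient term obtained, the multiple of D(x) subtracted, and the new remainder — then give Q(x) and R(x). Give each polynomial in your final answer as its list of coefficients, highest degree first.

Q = [1, -2, 9, 5]; R = [0]

Step 1: lead(−x⁶ + 6x⁵ − 25x⁴ + 43x³ − 44x² − 76x − 20) ÷ lead(D) = −x⁶ ÷ −x³ = x³. Subtract (x³)·D = −x⁶ + 4x⁵ − 8x⁴ − 4x³. Remainder: 2x⁵ − 17x⁴ + 47x³ − 44x² − 76x − 20.
Step 2: lead(2x⁵ − 17x⁴ + 47x³ − 44x² − 76x − 20) ÷ lead(D) = 2x⁵ ÷ −x³ = −2x². Subtract (−2x²)·D = 2x⁵ − 8x⁴ + 16x³ + 8x². Remainder: −9x⁴ + 31x³ − 52x² − 76x − 20.
Step 3: lead(−9x⁴ + 31x³ − 52x² − 76x − 20) ÷ lead(D) = −9x⁴ ÷ −x³ = 9x. Subtract (9x)·D = −9x⁴ + 36x³ − 72x² − 36x. Remainder: −5x³ + 20x² − 40x − 20.
Step 4: lead(−5x³ + 20x² − 40x − 20) ÷ lead(D) = −5x³ ÷ −x³ = 5. Subtract (5)·D = −5x³ + 20x² − 40x − 20. Remainder: 0.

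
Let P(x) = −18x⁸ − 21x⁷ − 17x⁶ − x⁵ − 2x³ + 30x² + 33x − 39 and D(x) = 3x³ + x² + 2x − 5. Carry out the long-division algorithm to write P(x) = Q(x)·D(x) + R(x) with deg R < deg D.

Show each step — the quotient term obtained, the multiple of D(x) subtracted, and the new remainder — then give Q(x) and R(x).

Step 1: lead(−18x⁸ − 21x⁷ − 17x⁶ − x⁵ − 2x³ + 30x² + 33x − 39) ÷ lead(D) = −18x⁸ ÷ 3x³ = −6x⁵. Subtract (−6x⁵)·D = −18x⁸ − 6x⁷ − 12x⁶ + 30x⁵. Remainder: −15x⁷ − 5x⁶ − 31x⁵ − 2x³ + 30x² + 33x − 39.
Step 2: lead(−15x⁷ − 5x⁶ − 31x⁵ − 2x³ + 30x² + 33x − 39) ÷ lead(D) = −15x⁷ ÷ 3x³ = −5x⁴. Subtract (−5x⁴)·D = −15x⁷ − 5x⁶ − 10x⁵ + 25x⁴. Remainder: −21x⁵ − 25x⁴ − 2x³ + 30x² + 33x − 39.
Step 3: lead(−21x⁵ − 25x⁴ − 2x³ + 30x² + 33x − 39) ÷ lead(D) = −21x⁵ ÷ 3x³ = −7x². Subtract (−7x²)·D = −21x⁵ − 7x⁴ − 14x³ + 35x². Remainder: −18x⁴ + 12x³ − 5x² + 33x − 39.
Step 4: lead(−18x⁴ + 12x³ − 5x² + 33x − 39) ÷ lead(D) = −18x⁴ ÷ 3x³ = −6x. Subtract (−6x)·D = −18x⁴ − 6x³ − 12x² + 30x. Remainder: 18x³ + 7x² + 3x − 39.
Step 5: lead(18x³ + 7x² + 3x − 39) ÷ lead(D) = 18x³ ÷ 3x³ = 6. Subtract (6)·D = 18x³ + 6x² + 12x − 30. Remainder: x² − 9x − 9.

Q(x) = −6x⁵ − 5x⁴ − 7x² − 6x + 6; R(x) = x² − 9x − 9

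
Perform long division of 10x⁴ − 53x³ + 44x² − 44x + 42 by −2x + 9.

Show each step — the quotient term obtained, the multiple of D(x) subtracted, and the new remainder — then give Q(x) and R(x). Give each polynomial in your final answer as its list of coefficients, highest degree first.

Q = [-5, 4, -4, 4]; R = [6]

Step 1: lead(10x⁴ − 53x³ + 44x² − 44x + 42) ÷ lead(D) = 10x⁴ ÷ −2x = −5x³. Subtract (−5x³)·D = 10x⁴ − 45x³. Remainder: −8x³ + 44x² − 44x + 42.
Step 2: lead(−8x³ + 44x² − 44x + 42) ÷ lead(D) = −8x³ ÷ −2x = 4x². Subtract (4x²)·D = −8x³ + 36x². Remainder: 8x² − 44x + 42.
Step 3: lead(8x² − 44x + 42) ÷ lead(D) = 8x² ÷ −2x = −4x. Subtract (−4x)·D = 8x² − 36x. Remainder: −8x + 42.
Step 4: lead(−8x + 42) ÷ lead(D) = −8x ÷ −2x = 4. Subtract (4)·D = −8x + 36. Remainder: 6.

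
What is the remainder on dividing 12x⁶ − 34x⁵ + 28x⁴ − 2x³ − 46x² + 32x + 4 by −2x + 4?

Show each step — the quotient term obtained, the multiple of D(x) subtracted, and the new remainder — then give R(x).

R(x) = −4

Step 1: lead(12x⁶ − 34x⁵ + 28x⁴ − 2x³ − 46x² + 32x + 4) ÷ lead(D) = 12x⁶ ÷ −2x = −6x⁵. Subtract (−6x⁵)·D = 12x⁶ − 24x⁵. Remainder: −10x⁵ + 28x⁴ − 2x³ − 46x² + 32x + 4.
Step 2: lead(−10x⁵ + 28x⁴ − 2x³ − 46x² + 32x + 4) ÷ lead(D) = −10x⁵ ÷ −2x = 5x⁴. Subtract (5x⁴)·D = −10x⁵ + 20x⁴. Remainder: 8x⁴ − 2x³ − 46x² + 32x + 4.
Step 3: lead(8x⁴ − 2x³ − 46x² + 32x + 4) ÷ lead(D) = 8x⁴ ÷ −2x = −4x³. Subtract (−4x³)·D = 8x⁴ − 16x³. Remainder: 14x³ − 46x² + 32x + 4.
Step 4: lead(14x³ − 46x² + 32x + 4) ÷ lead(D) = 14x³ ÷ −2x = −7x². Subtract (−7x²)·D = 14x³ − 28x². Remainder: −18x² + 32x + 4.
Step 5: lead(−18x² + 32x + 4) ÷ lead(D) = −18x² ÷ −2x = 9x. Subtract (9x)·D = −18x² + 36x. Remainder: −4x + 4.
Step 6: lead(−4x + 4) ÷ lead(D) = −4x ÷ −2x = 2. Subtract (2)·D = −4x + 8. Remainder: −4.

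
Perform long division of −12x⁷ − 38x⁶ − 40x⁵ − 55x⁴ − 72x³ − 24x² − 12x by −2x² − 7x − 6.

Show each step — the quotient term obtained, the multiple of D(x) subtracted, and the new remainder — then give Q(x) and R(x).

Step 1: lead(−12x⁷ − 38x⁶ − 40x⁵ − 55x⁴ − 72x³ − 24x² − 12x) ÷ lead(D) = −12x⁷ ÷ −2x² = 6x⁵. Subtract (6x⁵)·D = −12x⁷ − 42x⁶ − 36x⁵. Remainder: 4x⁶ − 4x⁵ − 55x⁴ − 72x³ − 24x² − 12x.
Step 2: lead(4x⁶ − 4x⁵ − 55x⁴ − 72x³ − 24x² − 12x) ÷ lead(D) = 4x⁶ ÷ −2x² = −2x⁴. Subtract (−2x⁴)·D = 4x⁶ + 14x⁵ + 12x⁴. Remainder: −18x⁵ − 67x⁴ − 72x³ − 24x² − 12x.
Step 3: lead(−18x⁵ − 67x⁴ − 72x³ − 24x² − 12x) ÷ lead(D) = −18x⁵ ÷ −2x² = 9x³. Subtract (9x³)·D = −18x⁵ − 63x⁴ − 54x³. Remainder: −4x⁴ − 18x³ − 24x² − 12x.
Step 4: lead(−4x⁴ − 18x³ − 24x² − 12x) ÷ lead(D) = −4x⁴ ÷ −2x² = 2x². Subtract (2x²)·D = −4x⁴ − 14x³ − 12x². Remainder: −4x³ − 12x² − 12x.
Step 5: lead(−4x³ − 12x² − 12x) ÷ lead(D) = −4x³ ÷ −2x² = 2x. Subtract (2x)·D = −4x³ − 14x² − 12x. Remainder: 2x².
Step 6: lead(2x²) ÷ lead(D) = 2x² ÷ −2x² = −1. Subtract (−1)·D = 2x² + 7x + 6. Remainder: −7x − 6.

Q(x) = 6x⁵ − 2x⁴ + 9x³ + 2x² + 2x − 1; R(x) = −7x − 6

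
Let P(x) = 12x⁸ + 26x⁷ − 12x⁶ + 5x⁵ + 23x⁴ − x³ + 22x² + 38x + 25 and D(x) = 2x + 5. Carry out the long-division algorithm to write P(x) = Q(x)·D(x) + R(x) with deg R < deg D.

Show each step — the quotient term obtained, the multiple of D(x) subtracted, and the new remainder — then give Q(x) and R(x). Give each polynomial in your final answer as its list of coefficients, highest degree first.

Q = [6, -2, -1, 5, -1, 2, 6, 4]; R = [5]

Step 1: lead(12x⁸ + 26x⁷ − 12x⁶ + 5x⁵ + 23x⁴ − x³ + 22x² + 38x + 25) ÷ lead(D) = 12x⁸ ÷ 2x = 6x⁷. Subtract (6x⁷)·D = 12x⁸ + 30x⁷. Remainder: −4x⁷ − 12x⁶ + 5x⁵ + 23x⁴ − x³ + 22x² + 38x + 25.
Step 2: lead(−4x⁷ − 12x⁶ + 5x⁵ + 23x⁴ − x³ + 22x² + 38x + 25) ÷ lead(D) = −4x⁷ ÷ 2x = −2x⁶. Subtract (−2x⁶)·D = −4x⁷ − 10x⁶. Remainder: −2x⁶ + 5x⁵ + 23x⁴ − x³ + 22x² + 38x + 25.
Step 3: lead(−2x⁶ + 5x⁵ + 23x⁴ − x³ + 22x² + 38x + 25) ÷ lead(D) = −2x⁶ ÷ 2x = −x⁵. Subtract (−x⁵)·D = −2x⁶ − 5x⁵. Remainder: 10x⁵ + 23x⁴ − x³ + 22x² + 38x + 25.
Step 4: lead(10x⁵ + 23x⁴ − x³ + 22x² + 38x + 25) ÷ lead(D) = 10x⁵ ÷ 2x = 5x⁴. Subtract (5x⁴)·D = 10x⁵ + 25x⁴. Remainder: −2x⁴ − x³ + 22x² + 38x + 25.
Step 5: lead(−2x⁴ − x³ + 22x² + 38x + 25) ÷ lead(D) = −2x⁴ ÷ 2x = −x³. Subtract (−x³)·D = −2x⁴ − 5x³. Remainder: 4x³ + 22x² + 38x + 25.
Step 6: lead(4x³ + 22x² + 38x + 25) ÷ lead(D) = 4x³ ÷ 2x = 2x². Subtract (2x²)·D = 4x³ + 10x². Remainder: 12x² + 38x + 25.
Step 7: lead(12x² + 38x + 25) ÷ lead(D) = 12x² ÷ 2x = 6x. Subtract (6x)·D = 12x² + 30x. Remainder: 8x + 25.
Step 8: lead(8x + 25) ÷ lead(D) = 8x ÷ 2x = 4. Subtract (4)·D = 8x + 20. Remainder: 5.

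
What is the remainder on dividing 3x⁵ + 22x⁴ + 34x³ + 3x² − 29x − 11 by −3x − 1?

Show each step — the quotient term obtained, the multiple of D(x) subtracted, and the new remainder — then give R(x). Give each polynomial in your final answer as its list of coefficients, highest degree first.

R = [-2]

Step 1: lead(3x⁵ + 22x⁴ + 34x³ + 3x² − 29x − 11) ÷ lead(D) = 3x⁵ ÷ −3x = −x⁴. Subtract (−x⁴)·D = 3x⁵ + x⁴. Remainder: 21x⁴ + 34x³ + 3x² − 29x − 11.
Step 2: lead(21x⁴ + 34x³ + 3x² − 29x − 11) ÷ lead(D) = 21x⁴ ÷ −3x = −7x³. Subtract (−7x³)·D = 21x⁴ + 7x³. Remainder: 27x³ + 3x² − 29x − 11.
Step 3: lead(27x³ + 3x² − 29x − 11) ÷ lead(D) = 27x³ ÷ −3x = −9x². Subtract (−9x²)·D = 27x³ + 9x². Remainder: −6x² − 29x − 11.
Step 4: lead(−6x² − 29x − 11) ÷ lead(D) = −6x² ÷ −3x = 2x. Subtract (2x)·D = −6x² − 2x. Remainder: −27x − 11.
Step 5: lead(−27x − 11) ÷ lead(D) = −27x ÷ −3x = 9. Subtract (9)·D = −27x − 9. Remainder: −2.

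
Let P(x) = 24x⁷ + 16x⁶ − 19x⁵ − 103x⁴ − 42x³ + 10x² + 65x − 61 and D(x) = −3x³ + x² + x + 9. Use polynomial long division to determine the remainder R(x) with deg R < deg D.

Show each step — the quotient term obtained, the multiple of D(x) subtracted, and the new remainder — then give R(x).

R(x) = 2

Step 1: lead(24x⁷ + 16x⁶ − 19x⁵ − 103x⁴ − 42x³ + 10x² + 65x − 61) ÷ lead(D) = 24x⁷ ÷ −3x³ = −8x⁴. Subtract (−8x⁴)·D = 24x⁷ − 8x⁶ − 8x⁵ − 72x⁴. Remainder: 24x⁶ − 11x⁵ − 31x⁴ − 42x³ + 10x² + 65x − 61.
Step 2: lead(24x⁶ − 11x⁵ − 31x⁴ − 42x³ + 10x² + 65x − 61) ÷ lead(D) = 24x⁶ ÷ −3x³ = −8x³. Subtract (−8x³)·D = 24x⁶ − 8x⁵ − 8x⁴ − 72x³. Remainder: −3x⁵ − 23x⁴ + 30x³ + 10x² + 65x − 61.
Step 3: lead(−3x⁵ − 23x⁴ + 30x³ + 10x² + 65x − 61) ÷ lead(D) = −3x⁵ ÷ −3x³ = x². Subtract (x²)·D = −3x⁵ + x⁴ + x³ + 9x². Remainder: −24x⁴ + 29x³ + x² + 65x − 61.
Step 4: lead(−24x⁴ + 29x³ + x² + 65x − 61) ÷ lead(D) = −24x⁴ ÷ −3x³ = 8x. Subtract (8x)·D = −24x⁴ + 8x³ + 8x² + 72x. Remainder: 21x³ − 7x² − 7x − 61.
Step 5: lead(21x³ − 7x² − 7x − 61) ÷ lead(D) = 21x³ ÷ −3x³ = −7. Subtract (−7)·D = 21x³ − 7x² − 7x − 63. Remainder: 2.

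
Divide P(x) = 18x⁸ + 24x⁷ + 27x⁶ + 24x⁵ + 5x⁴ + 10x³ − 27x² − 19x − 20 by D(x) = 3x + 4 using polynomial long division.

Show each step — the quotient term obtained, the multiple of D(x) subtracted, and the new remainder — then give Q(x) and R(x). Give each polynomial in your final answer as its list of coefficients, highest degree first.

Step 1: lead(18x⁸ + 24x⁷ + 27x⁶ + 24x⁵ + 5x⁴ + 10x³ − 27x² − 19x − 20) ÷ lead(D) = 18x⁸ ÷ 3x = 6x⁷. Subtract (6x⁷)·D = 18x⁸ + 24x⁷. Remainder: 27x⁶ + 24x⁵ + 5x⁴ + 10x³ − 27x² − 19x − 20.
Step 2: lead(27x⁶ + 24x⁵ + 5x⁴ + 10x³ − 27x² − 19x − 20) ÷ lead(D) = 27x⁶ ÷ 3x = 9x⁵. Subtract (9x⁵)·D = 27x⁶ + 36x⁵. Remainder: −12x⁵ + 5x⁴ + 10x³ − 27x² − 19x − 20.
Step 3: lead(−12x⁵ + 5x⁴ + 10x³ − 27x² − 19x − 20) ÷ lead(D) = −12x⁵ ÷ 3x = −4x⁴. Subtract (−4x⁴)·D = −12x⁵ − 16x⁴. Remainder: 21x⁴ + 10x³ − 27x² − 19x − 20.
Step 4: lead(21x⁴ + 10x³ − 27x² − 19x − 20) ÷ lead(D) = 21x⁴ ÷ 3x = 7x³. Subtract (7x³)·D = 21x⁴ + 28x³. Remainder: −18x³ − 27x² − 19x − 20.
Step 5: lead(−18x³ − 27x² − 19x − 20) ÷ lead(D) = −18x³ ÷ 3x = −6x². Subtract (−6x²)·D = −18x³ − 24x². Remainder: −3x² − 19x − 20.
Step 6: lead(−3x² − 19x − 20) ÷ lead(D) = −3x² ÷ 3x = −x. Subtract (−x)·D = −3x² − 4x. Remainder: −15x − 20.
Step 7: lead(−15x − 20) ÷ lead(D) = −15x ÷ 3x = −5. Subtract (−5)·D = −15x − 20. Remainder: 0.

Q = [6, 0, 9, -4, 7, -6, -1, -5]; R = [0]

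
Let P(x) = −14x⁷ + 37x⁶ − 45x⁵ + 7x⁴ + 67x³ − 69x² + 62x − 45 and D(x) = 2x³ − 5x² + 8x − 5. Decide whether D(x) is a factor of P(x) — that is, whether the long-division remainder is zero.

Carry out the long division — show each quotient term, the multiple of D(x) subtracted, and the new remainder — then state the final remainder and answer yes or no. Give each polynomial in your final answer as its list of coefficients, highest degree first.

R = [0], so D(x) is a factor of P(x). yes

Step 1: lead(−14x⁷ + 37x⁶ − 45x⁵ + 7x⁴ + 67x³ − 69x² + 62x − 45) ÷ lead(D) = −14x⁷ ÷ 2x³ = −7x⁴. Subtract (−7x⁴)·D = −14x⁷ + 35x⁶ − 56x⁵ + 35x⁴. Remainder: 2x⁶ + 11x⁵ − 28x⁴ + 67x³ − 69x² + 62x − 45.
Step 2: lead(2x⁶ + 11x⁵ − 28x⁴ + 67x³ − 69x² + 62x − 45) ÷ lead(D) = 2x⁶ ÷ 2x³ = x³. Subtract (x³)·D = 2x⁶ − 5x⁵ + 8x⁴ − 5x³. Remainder: 16x⁵ − 36x⁴ + 72x³ − 69x² + 62x − 45.
Step 3: lead(16x⁵ − 36x⁴ + 72x³ − 69x² + 62x − 45) ÷ lead(D) = 16x⁵ ÷ 2x³ = 8x². Subtract (8x²)·D = 16x⁵ − 40x⁴ + 64x³ − 40x². Remainder: 4x⁴ + 8x³ − 29x² + 62x − 45.
Step 4: lead(4x⁴ + 8x³ − 29x² + 62x − 45) ÷ lead(D) = 4x⁴ ÷ 2x³ = 2x. Subtract (2x)·D = 4x⁴ − 10x³ + 16x² − 10x. Remainder: 18x³ − 45x² + 72x − 45.
Step 5: lead(18x³ − 45x² + 72x − 45) ÷ lead(D) = 18x³ ÷ 2x³ = 9. Subtract (9)·D = 18x³ − 45x² + 72x − 45. Remainder: 0.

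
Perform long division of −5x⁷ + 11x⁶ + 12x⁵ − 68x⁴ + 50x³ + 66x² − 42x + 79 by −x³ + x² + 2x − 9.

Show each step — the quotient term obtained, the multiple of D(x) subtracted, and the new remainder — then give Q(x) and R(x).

Step 1: lead(−5x⁷ + 11x⁶ + 12x⁵ − 68x⁴ + 50x³ + 66x² − 42x + 79) ÷ lead(D) = −5x⁷ ÷ −x³ = 5x⁴. Subtract (5x⁴)·D = −5x⁷ + 5x⁶ + 10x⁵ − 45x⁴. Remainder: 6x⁶ + 2x⁵ − 23x⁴ + 50x³ + 66x² − 42x + 79.
Step 2: lead(6x⁶ + 2x⁵ − 23x⁴ + 50x³ + 66x² − 42x + 79) ÷ lead(D) = 6x⁶ ÷ −x³ = −6x³. Subtract (−6x³)·D = 6x⁶ − 6x⁵ − 12x⁴ + 54x³. Remainder: 8x⁵ − 11x⁴ − 4x³ + 66x² − 42x + 79.
Step 3: lead(8x⁵ − 11x⁴ − 4x³ + 66x² − 42x + 79) ÷ lead(D) = 8x⁵ ÷ −x³ = −8x². Subtract (−8x²)·D = 8x⁵ − 8x⁴ − 16x³ + 72x². Remainder: −3x⁴ + 12x³ − 6x² − 42x + 79.
Step 4: lead(−3x⁴ + 12x³ − 6x² − 42x + 79) ÷ lead(D) = −3x⁴ ÷ −x³ = 3x. Subtract (3x)·D = −3x⁴ + 3x³ + 6x² − 27x. Remainder: 9x³ − 12x² − 15x + 79.
Step 5: lead(9x³ − 12x² − 15x + 79) ÷ lead(D) = 9x³ ÷ −x³ = −9. Subtract (−9)·D = 9x³ − 9x² − 18x + 81. Remainder: −3x² + 3x − 2.

Q(x) = 5x⁴ − 6x³ − 8x² + 3x − 9; R(x) = −3x² + 3x − 2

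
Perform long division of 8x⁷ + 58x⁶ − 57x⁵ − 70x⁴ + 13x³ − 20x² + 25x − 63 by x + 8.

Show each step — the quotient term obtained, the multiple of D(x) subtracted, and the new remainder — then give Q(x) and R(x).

Q(x) = 8x⁶ − 6x⁵ − 9x⁴ + 2x³ − 3x² + 4x − 7; R(x) = −7

Step 1: lead(8x⁷ + 58x⁶ − 57x⁵ − 70x⁴ + 13x³ − 20x² + 25x − 63) ÷ lead(D) = 8x⁷ ÷ x = 8x⁶. Subtract (8x⁶)·D = 8x⁷ + 64x⁶. Remainder: −6x⁶ − 57x⁵ − 70x⁴ + 13x³ − 20x² + 25x − 63.
Step 2: lead(−6x⁶ − 57x⁵ − 70x⁴ + 13x³ − 20x² + 25x − 63) ÷ lead(D) = −6x⁶ ÷ x = −6x⁵. Subtract (−6x⁵)·D = −6x⁶ − 48x⁵. Remainder: −9x⁵ − 70x⁴ + 13x³ − 20x² + 25x − 63.
Step 3: lead(−9x⁵ − 70x⁴ + 13x³ − 20x² + 25x − 63) ÷ lead(D) = −9x⁵ ÷ x = −9x⁴. Subtract (−9x⁴)·D = −9x⁵ − 72x⁴. Remainder: 2x⁴ + 13x³ − 20x² + 25x − 63.
Step 4: lead(2x⁴ + 13x³ − 20x² + 25x − 63) ÷ lead(D) = 2x⁴ ÷ x = 2x³. Subtract (2x³)·D = 2x⁴ + 16x³. Remainder: −3x³ − 20x² + 25x − 63.
Step 5: lead(−3x³ − 20x² + 25x − 63) ÷ lead(D) = −3x³ ÷ x = −3x². Subtract (−3x²)·D = −3x³ − 24x². Remainder: 4x² + 25x − 63.
Step 6: lead(4x² + 25x − 63) ÷ lead(D) = 4x² ÷ x = 4x. Subtract (4x)·D = 4x² + 32x. Remainder: −7x − 63.
Step 7: lead(−7x − 63) ÷ lead(D) = −7x ÷ x = −7. Subtract (−7)·D = −7x − 56. Remainder: −7.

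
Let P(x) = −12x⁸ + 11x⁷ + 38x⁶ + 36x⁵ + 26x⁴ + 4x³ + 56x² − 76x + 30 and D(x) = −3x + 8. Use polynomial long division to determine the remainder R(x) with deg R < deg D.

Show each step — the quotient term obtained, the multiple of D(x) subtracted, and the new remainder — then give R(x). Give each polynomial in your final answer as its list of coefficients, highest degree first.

R = [-2]

Step 1: lead(−12x⁸ + 11x⁷ + 38x⁶ + 36x⁵ + 26x⁴ + 4x³ + 56x² − 76x + 30) ÷ lead(D) = −12x⁸ ÷ −3x = 4x⁷. Subtract (4x⁷)·D = −12x⁸ + 32x⁷. Remainder: −21x⁷ + 38x⁶ + 36x⁵ + 26x⁴ + 4x³ + 56x² − 76x + 30.
Step 2: lead(−21x⁷ + 38x⁶ + 36x⁵ + 26x⁴ + 4x³ + 56x² − 76x + 30) ÷ lead(D) = −21x⁷ ÷ −3x = 7x⁶. Subtract (7x⁶)·D = −21x⁷ + 56x⁶. Remainder: −18x⁶ + 36x⁵ + 26x⁴ + 4x³ + 56x² − 76x + 30.
Step 3: lead(−18x⁶ + 36x⁵ + 26x⁴ + 4x³ + 56x² − 76x + 30) ÷ lead(D) = −18x⁶ ÷ −3x = 6x⁵. Subtract (6x⁵)·D = −18x⁶ + 48x⁵. Remainder: −12x⁵ + 26x⁴ + 4x³ + 56x² − 76x + 30.
Step 4: lead(−12x⁵ + 26x⁴ + 4x³ + 56x² − 76x + 30) ÷ lead(D) = −12x⁵ ÷ −3x = 4x⁴. Subtract (4x⁴)·D = −12x⁵ + 32x⁴. Remainder: −6x⁴ + 4x³ + 56x² − 76x + 30.
Step 5: lead(−6x⁴ + 4x³ + 56x² − 76x + 30) ÷ lead(D) = −6x⁴ ÷ −3x = 2x³. Subtract (2x³)·D = −6x⁴ + 16x³. Remainder: −12x³ + 56x² − 76x + 30.
Step 6: lead(−12x³ + 56x² − 76x + 30) ÷ lead(D) = −12x³ ÷ −3x = 4x². Subtract (4x²)·D = −12x³ + 32x². Remainder: 24x² − 76x + 30.
Step 7: lead(24x² − 76x + 30) ÷ lead(D) = 24x² ÷ −3x = −8x. Subtract (−8x)·D = 24x² − 64x. Remainder: −12x + 30.
Step 8: lead(−12x + 30) ÷ lead(D) = −12x ÷ −3x = 4. Subtract (4)·D = −12x + 32. Remainder: −2.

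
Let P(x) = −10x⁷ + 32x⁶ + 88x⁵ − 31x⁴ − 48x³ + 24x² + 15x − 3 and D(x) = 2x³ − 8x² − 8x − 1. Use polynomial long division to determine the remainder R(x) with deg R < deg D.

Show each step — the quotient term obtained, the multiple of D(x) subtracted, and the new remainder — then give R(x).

Step 1: lead(−10x⁷ + 32x⁶ + 88x⁵ − 31x⁴ − 48x³ + 24x² + 15x − 3) ÷ lead(D) = −10x⁷ ÷ 2x³ = −5x⁴. Subtract (−5x⁴)·D = −10x⁷ + 40x⁶ + 40x⁵ + 5x⁴. Remainder: −8x⁶ + 48x⁵ − 36x⁴ − 48x³ + 24x² + 15x − 3.
Step 2: lead(−8x⁶ + 48x⁵ − 36x⁴ − 48x³ + 24x² + 15x − 3) ÷ lead(D) = −8x⁶ ÷ 2x³ = −4x³. Subtract (−4x³)·D = −8x⁶ + 32x⁵ + 32x⁴ + 4x³. Remainder: 16x⁵ − 68x⁴ − 52x³ + 24x² + 15x − 3.
Step 3: lead(16x⁵ − 68x⁴ − 52x³ + 24x² + 15x − 3) ÷ lead(D) = 16x⁵ ÷ 2x³ = 8x². Subtract (8x²)·D = 16x⁵ − 64x⁴ − 64x³ − 8x². Remainder: −4x⁴ + 12x³ + 32x² + 15x − 3.
Step 4: lead(−4x⁴ + 12x³ + 32x² + 15x − 3) ÷ lead(D) = −4x⁴ ÷ 2x³ = −2x. Subtract (−2x)·D = −4x⁴ + 16x³ + 16x² + 2x. Remainder: −4x³ + 16x² + 13x − 3.
Step 5: lead(−4x³ + 16x² + 13x − 3) ÷ lead(D) = −4x³ ÷ 2x³ = −2. Subtract (−2)·D = −4x³ + 16x² + 16x + 2. Remainder: −3x − 5.

R(x) = −3x − 5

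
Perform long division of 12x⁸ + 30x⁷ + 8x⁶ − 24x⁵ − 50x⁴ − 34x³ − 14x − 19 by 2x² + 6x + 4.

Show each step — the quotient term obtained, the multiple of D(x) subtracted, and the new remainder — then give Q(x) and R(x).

Q(x) = 6x⁶ − 3x⁵ + x⁴ − 9x³ + x − 3; R(x) = −7

Step 1: lead(12x⁸ + 30x⁷ + 8x⁶ − 24x⁵ − 50x⁴ − 34x³ − 14x − 19) ÷ lead(D) = 12x⁸ ÷ 2x² = 6x⁶. Subtract (6x⁶)·D = 12x⁸ + 36x⁷ + 24x⁶. Remainder: −6x⁷ − 16x⁶ − 24x⁵ − 50x⁴ − 34x³ − 14x − 19.
Step 2: lead(−6x⁷ − 16x⁶ − 24x⁵ − 50x⁴ − 34x³ − 14x − 19) ÷ lead(D) = −6x⁷ ÷ 2x² = −3x⁵. Subtract (−3x⁵)·D = −6x⁷ − 18x⁶ − 12x⁵. Remainder: 2x⁶ − 12x⁵ − 50x⁴ − 34x³ − 14x − 19.
Step 3: lead(2x⁶ − 12x⁵ − 50x⁴ − 34x³ − 14x − 19) ÷ lead(D) = 2x⁶ ÷ 2x² = x⁴. Subtract (x⁴)·D = 2x⁶ + 6x⁵ + 4x⁴. Remainder: −18x⁵ − 54x⁴ − 34x³ − 14x − 19.
Step 4: lead(−18x⁵ − 54x⁴ − 34x³ − 14x − 19) ÷ lead(D) = −18x⁵ ÷ 2x² = −9x³. Subtract (−9x³)·D = −18x⁵ − 54x⁴ − 36x³. Remainder: 2x³ − 14x − 19.
Step 5: lead(2x³ − 14x − 19) ÷ lead(D) = 2x³ ÷ 2x² = x. Subtract (x)·D = 2x³ + 6x² + 4x. Remainder: −6x² − 18x − 19.
Step 6: lead(−6x² − 18x − 19) ÷ lead(D) = −6x² ÷ 2x² = −3. Subtract (−3)·D = −6x² − 18x − 12. Remainder: −7.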